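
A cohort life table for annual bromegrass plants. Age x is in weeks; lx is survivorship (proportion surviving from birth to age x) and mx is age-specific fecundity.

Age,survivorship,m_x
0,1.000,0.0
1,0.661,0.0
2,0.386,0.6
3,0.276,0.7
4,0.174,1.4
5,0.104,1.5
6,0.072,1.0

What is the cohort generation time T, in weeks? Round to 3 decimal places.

lx·mx: 0, 0, 0.2316, 0.1932, 0.2436, 0.156, 0.072 → R0 = 0.8964
x·lx·mx: 0, 0, 0.4632, 0.5796, 0.9744, 0.78, 0.432 → Σ = 3.2292
T = 3.2292 / 0.8964 = 3.60241… → 3.602

3.602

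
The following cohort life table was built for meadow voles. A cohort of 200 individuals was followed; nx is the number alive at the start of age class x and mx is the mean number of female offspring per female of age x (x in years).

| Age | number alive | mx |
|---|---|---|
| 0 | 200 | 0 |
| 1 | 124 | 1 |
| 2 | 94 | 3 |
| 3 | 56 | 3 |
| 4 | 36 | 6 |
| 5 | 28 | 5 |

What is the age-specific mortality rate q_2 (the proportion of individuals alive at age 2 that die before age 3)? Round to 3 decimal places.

lx = nx/n0 = nx/200: 1, 0.62, 0.47, 0.28, 0.18, 0.14
q_2 = (l_2 − l_3) / l_2 = (0.47 − 0.28) / 0.47
     = 0.19 / 0.47 = 0.404255… → 0.404

0.404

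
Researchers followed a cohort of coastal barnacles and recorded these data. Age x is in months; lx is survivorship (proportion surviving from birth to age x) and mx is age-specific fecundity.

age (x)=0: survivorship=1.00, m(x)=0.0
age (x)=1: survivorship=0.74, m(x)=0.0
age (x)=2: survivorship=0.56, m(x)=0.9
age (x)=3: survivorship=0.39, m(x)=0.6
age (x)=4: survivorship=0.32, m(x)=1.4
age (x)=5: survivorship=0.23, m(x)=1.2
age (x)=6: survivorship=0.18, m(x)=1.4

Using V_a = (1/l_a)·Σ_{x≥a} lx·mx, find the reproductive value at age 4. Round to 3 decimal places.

3.050

lx·mx for x ≥ 4: 0.448, 0.276, 0.252 → sum = 0.976
V_4 = 0.976 / l_4 = 0.976 / 0.32 = 3.05 → 3.050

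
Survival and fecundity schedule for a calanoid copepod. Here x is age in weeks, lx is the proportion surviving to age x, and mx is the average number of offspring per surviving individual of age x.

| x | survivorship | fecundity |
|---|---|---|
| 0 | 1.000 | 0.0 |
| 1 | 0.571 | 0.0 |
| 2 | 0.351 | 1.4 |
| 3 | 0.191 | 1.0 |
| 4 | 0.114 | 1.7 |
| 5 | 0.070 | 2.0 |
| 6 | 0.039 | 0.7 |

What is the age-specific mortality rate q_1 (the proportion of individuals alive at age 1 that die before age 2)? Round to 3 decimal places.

0.385

q_1 = (l_1 − l_2) / l_1 = (0.571 − 0.351) / 0.571
     = 0.22 / 0.571 = 0.385289… → 0.385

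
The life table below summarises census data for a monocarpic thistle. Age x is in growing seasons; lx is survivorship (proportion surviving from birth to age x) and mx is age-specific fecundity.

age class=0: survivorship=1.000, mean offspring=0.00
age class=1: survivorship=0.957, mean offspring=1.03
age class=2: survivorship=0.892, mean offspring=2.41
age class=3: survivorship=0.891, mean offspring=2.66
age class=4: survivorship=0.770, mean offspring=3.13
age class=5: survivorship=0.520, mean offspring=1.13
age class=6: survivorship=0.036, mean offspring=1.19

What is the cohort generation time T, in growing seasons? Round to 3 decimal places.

lx·mx: 0, 0.98571, 2.14972, 2.37006, 2.4101, 0.5876, 0.04284 → R0 = 8.54603
x·lx·mx: 0, 0.98571, 4.29944, 7.11018, 9.6404, 2.938, 0.25704 → Σ = 25.23077
T = 25.23077 / 8.54603 = 2.952338… → 2.952

2.952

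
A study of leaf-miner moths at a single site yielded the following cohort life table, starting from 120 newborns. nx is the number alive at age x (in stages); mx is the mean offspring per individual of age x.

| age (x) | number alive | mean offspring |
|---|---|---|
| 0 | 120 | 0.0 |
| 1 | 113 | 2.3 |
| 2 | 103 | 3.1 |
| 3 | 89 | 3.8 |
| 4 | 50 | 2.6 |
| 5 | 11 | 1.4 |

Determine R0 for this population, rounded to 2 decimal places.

8.86

lx = nx/n0 = nx/120: 1, 0.94167…, 0.85833…, 0.74167…, 0.41667…, 0.09167…
lx·mx by age: 0, 2.165833…, 2.660833…, 2.818333…, 1.083333…, 0.128333…
R0 = Σ lx·mx = 8.856667… → 8.86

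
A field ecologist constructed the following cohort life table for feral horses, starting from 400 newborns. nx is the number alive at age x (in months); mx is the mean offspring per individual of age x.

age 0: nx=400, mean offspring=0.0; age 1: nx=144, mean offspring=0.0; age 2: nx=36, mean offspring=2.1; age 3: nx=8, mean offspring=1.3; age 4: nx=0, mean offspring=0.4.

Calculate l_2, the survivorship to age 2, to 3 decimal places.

0.090

l_2 = n_2/n_0 = 36/400 = 0.09 → 0.090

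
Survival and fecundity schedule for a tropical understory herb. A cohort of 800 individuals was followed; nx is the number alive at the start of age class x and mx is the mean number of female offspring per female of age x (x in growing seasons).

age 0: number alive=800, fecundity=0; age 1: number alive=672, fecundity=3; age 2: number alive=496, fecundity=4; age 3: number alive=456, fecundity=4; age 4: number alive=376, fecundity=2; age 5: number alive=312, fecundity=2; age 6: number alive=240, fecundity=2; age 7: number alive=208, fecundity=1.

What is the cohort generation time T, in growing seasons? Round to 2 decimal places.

2.78

lx = nx/n0 = nx/800: 1, 0.84, 0.62, 0.57, 0.47, 0.39, 0.3, 0.26
lx·mx: 0, 2.52, 2.48, 2.28, 0.94, 0.78, 0.6, 0.26 → R0 = 9.86
x·lx·mx: 0, 2.52, 4.96, 6.84, 3.76, 3.9, 3.6, 1.82 → Σ = 27.4
T = 27.4 / 9.86 = 2.778905… → 2.78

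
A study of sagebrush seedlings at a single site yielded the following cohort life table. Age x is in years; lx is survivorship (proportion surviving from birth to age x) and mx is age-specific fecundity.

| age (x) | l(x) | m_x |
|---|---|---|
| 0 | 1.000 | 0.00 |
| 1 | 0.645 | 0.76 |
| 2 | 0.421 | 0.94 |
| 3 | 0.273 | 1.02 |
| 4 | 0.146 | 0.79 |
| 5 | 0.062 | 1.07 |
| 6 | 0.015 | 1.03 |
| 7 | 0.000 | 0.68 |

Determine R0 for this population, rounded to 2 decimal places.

1.36

lx·mx by age: 0, 0.4902, 0.39574, 0.27846, 0.11534, 0.06634, 0.01545, 0
R0 = Σ lx·mx = 1.36153 → 1.36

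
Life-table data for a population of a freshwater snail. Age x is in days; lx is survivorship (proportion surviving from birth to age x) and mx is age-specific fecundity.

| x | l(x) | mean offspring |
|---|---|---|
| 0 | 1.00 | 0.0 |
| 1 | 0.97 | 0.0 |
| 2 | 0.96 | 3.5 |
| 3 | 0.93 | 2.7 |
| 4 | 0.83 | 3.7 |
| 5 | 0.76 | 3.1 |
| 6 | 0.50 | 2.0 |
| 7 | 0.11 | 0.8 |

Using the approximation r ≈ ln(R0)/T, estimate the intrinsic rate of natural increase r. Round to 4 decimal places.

R0 = Σ lx·mx = 0 + 0 + 3.36 + 2.511 + 3.071 + 2.356 + 1 + 0.088 = 12.386
Σ x·lx·mx = 44.933; T = 44.933/12.386 = 3.62772…
r ≈ ln(R0)/T = ln(12.386)/3.62772… = 0.693704… → 0.6937

0.6937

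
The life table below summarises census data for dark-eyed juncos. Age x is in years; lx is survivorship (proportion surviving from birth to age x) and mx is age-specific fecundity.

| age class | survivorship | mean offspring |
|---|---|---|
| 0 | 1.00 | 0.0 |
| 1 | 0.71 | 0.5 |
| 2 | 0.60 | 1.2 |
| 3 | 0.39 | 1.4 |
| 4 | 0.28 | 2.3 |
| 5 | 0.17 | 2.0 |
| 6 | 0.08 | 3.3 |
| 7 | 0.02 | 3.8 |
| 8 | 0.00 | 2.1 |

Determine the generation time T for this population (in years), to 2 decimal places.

3.34

lx·mx: 0, 0.355, 0.72, 0.546, 0.644, 0.34, 0.264, 0.076, 0 → R0 = 2.945
x·lx·mx: 0, 0.355, 1.44, 1.638, 2.576, 1.7, 1.584, 0.532, 0 → Σ = 9.825
T = 9.825 / 2.945 = 3.336163… → 3.34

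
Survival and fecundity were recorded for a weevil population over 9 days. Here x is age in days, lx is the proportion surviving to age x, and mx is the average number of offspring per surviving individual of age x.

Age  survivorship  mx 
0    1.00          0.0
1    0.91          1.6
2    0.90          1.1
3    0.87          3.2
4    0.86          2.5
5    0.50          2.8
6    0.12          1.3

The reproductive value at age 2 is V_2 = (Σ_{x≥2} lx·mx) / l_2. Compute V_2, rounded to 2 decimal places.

lx·mx for x ≥ 2: 0.99, 2.784, 2.15, 1.4, 0.156 → sum = 7.48
V_2 = 7.48 / l_2 = 7.48 / 0.9 = 8.311111… → 8.31

8.31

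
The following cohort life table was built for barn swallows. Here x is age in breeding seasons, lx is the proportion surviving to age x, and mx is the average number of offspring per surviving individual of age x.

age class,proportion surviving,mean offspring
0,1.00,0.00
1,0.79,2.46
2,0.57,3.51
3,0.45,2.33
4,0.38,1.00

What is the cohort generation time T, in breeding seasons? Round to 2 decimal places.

lx·mx: 0, 1.9434, 2.0007, 1.0485, 0.38 → R0 = 5.3726
x·lx·mx: 0, 1.9434, 4.0014, 3.1455, 1.52 → Σ = 10.6103
T = 10.6103 / 5.3726 = 1.974891… → 1.97

1.97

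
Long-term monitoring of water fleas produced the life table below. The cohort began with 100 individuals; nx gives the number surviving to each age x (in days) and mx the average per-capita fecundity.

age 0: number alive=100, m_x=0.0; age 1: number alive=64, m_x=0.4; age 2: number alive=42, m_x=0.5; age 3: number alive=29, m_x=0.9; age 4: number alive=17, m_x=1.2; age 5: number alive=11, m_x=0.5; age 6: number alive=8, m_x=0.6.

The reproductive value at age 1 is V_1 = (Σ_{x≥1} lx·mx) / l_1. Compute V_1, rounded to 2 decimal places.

1.62

lx = nx/n0 = nx/100: 1, 0.64, 0.42, 0.29, 0.17, 0.11, 0.08
lx·mx for x ≥ 1: 0.256, 0.21, 0.261, 0.204, 0.055, 0.048 → sum = 1.034
V_1 = 1.034 / l_1 = 1.034 / 0.64 = 1.615625 → 1.62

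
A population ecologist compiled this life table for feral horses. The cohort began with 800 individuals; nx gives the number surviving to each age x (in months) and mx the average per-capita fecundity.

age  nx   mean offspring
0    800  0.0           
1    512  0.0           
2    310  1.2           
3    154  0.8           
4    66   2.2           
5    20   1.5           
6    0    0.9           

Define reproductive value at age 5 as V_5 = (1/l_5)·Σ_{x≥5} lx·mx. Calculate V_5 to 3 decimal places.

1.500

lx = nx/n0 = nx/800: 1, 0.64, 0.3875, 0.1925, 0.0825, 0.025, 0
lx·mx for x ≥ 5: 0.0375, 0 → sum = 0.0375
V_5 = 0.0375 / l_5 = 0.0375 / 0.025 = 1.5 → 1.500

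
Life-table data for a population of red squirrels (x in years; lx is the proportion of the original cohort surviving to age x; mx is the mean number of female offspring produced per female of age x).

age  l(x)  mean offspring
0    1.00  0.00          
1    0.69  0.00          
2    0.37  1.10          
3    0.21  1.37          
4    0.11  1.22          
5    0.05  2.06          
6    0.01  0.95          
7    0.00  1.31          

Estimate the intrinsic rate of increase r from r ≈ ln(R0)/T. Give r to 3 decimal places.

-0.020

R0 = Σ lx·mx = 0 + 0 + 0.407 + 0.2877 + 0.1342 + 0.103 + 0.0095 + 0 = 0.9414
Σ x·lx·mx = 2.7859; T = 2.7859/0.9414 = 2.95932…
r ≈ ln(R0)/T = ln(0.9414)/2.95932… = -0.02041… → -0.020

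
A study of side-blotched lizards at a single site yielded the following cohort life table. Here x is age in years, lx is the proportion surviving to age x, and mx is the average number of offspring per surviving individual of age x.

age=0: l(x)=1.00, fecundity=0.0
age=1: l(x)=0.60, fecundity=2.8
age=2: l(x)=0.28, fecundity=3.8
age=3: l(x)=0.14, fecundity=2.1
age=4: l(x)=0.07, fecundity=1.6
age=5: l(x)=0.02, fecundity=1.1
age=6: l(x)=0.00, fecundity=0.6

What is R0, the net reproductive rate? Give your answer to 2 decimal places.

3.17

lx·mx by age: 0, 1.68, 1.064, 0.294, 0.112, 0.022, 0
R0 = Σ lx·mx = 3.172 → 3.17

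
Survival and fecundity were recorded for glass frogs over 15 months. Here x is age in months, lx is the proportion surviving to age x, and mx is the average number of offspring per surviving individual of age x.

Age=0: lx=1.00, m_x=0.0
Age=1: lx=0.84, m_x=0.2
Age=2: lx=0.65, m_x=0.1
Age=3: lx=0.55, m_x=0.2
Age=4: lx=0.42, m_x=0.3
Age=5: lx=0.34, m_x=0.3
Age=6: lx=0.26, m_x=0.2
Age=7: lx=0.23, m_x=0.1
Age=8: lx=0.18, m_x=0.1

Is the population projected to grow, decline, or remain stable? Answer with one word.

R0 = Σ lx·mx = 0 + 0.168 + 0.065 + 0.11 + 0.126 + 0.102 + 0.052 + 0.023 + 0.018 = 0.664
R0 < 1, so the population is declining.

declining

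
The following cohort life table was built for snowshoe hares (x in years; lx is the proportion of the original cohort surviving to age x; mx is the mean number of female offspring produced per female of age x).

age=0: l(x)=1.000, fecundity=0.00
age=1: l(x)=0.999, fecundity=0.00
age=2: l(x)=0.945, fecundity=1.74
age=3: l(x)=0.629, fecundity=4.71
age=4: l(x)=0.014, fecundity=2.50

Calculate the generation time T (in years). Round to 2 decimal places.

lx·mx: 0, 0, 1.6443, 2.96259, 0.035 → R0 = 4.64189
x·lx·mx: 0, 0, 3.2886, 8.88777, 0.14 → Σ = 12.31637
T = 12.31637 / 4.64189 = 2.653309… → 2.65

2.65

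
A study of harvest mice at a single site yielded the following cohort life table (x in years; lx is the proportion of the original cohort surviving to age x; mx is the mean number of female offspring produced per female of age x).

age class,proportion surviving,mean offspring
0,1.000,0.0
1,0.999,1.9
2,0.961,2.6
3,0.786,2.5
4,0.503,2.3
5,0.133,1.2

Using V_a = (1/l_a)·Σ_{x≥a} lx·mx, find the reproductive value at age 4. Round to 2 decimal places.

2.62

lx·mx for x ≥ 4: 1.1569, 0.1596 → sum = 1.3165
V_4 = 1.3165 / l_4 = 1.3165 / 0.503 = 2.617296… → 2.62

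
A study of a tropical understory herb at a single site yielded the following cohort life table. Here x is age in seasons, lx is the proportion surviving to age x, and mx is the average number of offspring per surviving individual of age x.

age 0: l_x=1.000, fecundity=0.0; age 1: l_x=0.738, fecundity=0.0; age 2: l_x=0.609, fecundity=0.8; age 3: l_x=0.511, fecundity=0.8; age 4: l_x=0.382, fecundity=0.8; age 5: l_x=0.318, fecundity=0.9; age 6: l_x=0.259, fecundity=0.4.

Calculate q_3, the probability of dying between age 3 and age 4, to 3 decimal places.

0.252

q_3 = (l_3 − l_4) / l_3 = (0.511 − 0.382) / 0.511
     = 0.129 / 0.511 = 0.252446… → 0.252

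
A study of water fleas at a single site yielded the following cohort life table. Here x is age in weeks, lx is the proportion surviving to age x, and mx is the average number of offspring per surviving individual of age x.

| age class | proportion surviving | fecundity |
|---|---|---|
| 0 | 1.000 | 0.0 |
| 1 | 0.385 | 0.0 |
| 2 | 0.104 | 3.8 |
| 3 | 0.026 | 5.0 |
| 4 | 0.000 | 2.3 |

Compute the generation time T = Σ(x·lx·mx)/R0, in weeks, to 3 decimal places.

lx·mx: 0, 0, 0.3952, 0.13, 0 → R0 = 0.5252
x·lx·mx: 0, 0, 0.7904, 0.39, 0 → Σ = 1.1804
T = 1.1804 / 0.5252 = 2.247525… → 2.248

2.248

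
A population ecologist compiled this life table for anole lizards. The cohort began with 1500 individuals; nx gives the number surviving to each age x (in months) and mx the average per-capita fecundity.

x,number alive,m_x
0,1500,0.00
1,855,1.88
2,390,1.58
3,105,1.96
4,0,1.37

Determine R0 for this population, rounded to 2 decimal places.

1.62

lx = nx/n0 = nx/1500: 1, 0.57, 0.26, 0.07, 0
lx·mx by age: 0, 1.0716, 0.4108, 0.1372, 0
R0 = Σ lx·mx = 1.6196 → 1.62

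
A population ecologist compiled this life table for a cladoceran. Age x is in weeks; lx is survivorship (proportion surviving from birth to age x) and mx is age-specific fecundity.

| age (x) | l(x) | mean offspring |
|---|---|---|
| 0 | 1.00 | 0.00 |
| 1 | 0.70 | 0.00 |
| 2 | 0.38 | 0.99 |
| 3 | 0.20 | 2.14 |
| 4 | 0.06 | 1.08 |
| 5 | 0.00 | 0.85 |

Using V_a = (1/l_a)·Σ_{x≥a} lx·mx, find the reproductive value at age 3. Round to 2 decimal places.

2.46

lx·mx for x ≥ 3: 0.428, 0.0648, 0 → sum = 0.4928
V_3 = 0.4928 / l_3 = 0.4928 / 0.2 = 2.464 → 2.46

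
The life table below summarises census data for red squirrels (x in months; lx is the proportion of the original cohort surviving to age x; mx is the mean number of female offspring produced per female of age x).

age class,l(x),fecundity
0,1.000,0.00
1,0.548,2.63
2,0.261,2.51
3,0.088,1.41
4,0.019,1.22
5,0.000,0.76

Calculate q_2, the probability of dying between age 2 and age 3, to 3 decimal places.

0.663

q_2 = (l_2 − l_3) / l_2 = (0.261 − 0.088) / 0.261
     = 0.173 / 0.261 = 0.662835… → 0.663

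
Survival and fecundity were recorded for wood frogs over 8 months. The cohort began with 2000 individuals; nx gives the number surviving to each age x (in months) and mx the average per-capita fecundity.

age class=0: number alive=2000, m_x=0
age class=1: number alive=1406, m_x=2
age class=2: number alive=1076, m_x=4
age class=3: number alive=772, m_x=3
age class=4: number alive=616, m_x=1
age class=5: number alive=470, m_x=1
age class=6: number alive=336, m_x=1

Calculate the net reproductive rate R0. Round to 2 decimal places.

5.43

lx = nx/n0 = nx/2000: 1, 0.703, 0.538, 0.386, 0.308, 0.235, 0.168
lx·mx by age: 0, 1.406, 2.152, 1.158, 0.308, 0.235, 0.168
R0 = Σ lx·mx = 5.427 → 5.43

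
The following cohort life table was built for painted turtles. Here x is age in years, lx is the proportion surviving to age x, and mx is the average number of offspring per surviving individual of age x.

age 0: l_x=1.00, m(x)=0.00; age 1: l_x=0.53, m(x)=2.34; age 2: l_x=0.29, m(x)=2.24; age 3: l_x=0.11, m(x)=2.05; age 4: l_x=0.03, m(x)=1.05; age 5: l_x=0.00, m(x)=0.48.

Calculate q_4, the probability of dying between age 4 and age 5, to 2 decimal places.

1.00

q_4 = (l_4 − l_5) / l_4 = (0.03 − 0) / 0.03
     = 0.03 / 0.03 = 1 → 1.00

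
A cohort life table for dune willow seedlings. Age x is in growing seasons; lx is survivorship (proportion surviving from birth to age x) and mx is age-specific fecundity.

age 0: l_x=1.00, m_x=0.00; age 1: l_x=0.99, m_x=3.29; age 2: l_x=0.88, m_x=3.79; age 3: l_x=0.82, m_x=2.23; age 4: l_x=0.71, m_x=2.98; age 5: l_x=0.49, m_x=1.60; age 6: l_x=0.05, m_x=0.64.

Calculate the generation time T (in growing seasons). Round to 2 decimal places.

lx·mx: 0, 3.2571, 3.3352, 1.8286, 2.1158, 0.784, 0.032 → R0 = 11.3527
x·lx·mx: 0, 3.2571, 6.6704, 5.4858, 8.4632, 3.92, 0.192 → Σ = 27.9885
T = 27.9885 / 11.3527 = 2.465361… → 2.47

2.47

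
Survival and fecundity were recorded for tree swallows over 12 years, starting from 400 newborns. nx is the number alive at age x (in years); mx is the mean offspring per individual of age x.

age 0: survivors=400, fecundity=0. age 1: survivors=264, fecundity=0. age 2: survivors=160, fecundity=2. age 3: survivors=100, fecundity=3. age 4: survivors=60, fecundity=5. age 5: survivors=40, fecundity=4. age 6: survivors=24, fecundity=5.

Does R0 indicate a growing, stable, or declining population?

growing

lx = nx/n0 = nx/400: 1, 0.66, 0.4, 0.25, 0.15, 0.1, 0.06
R0 = Σ lx·mx = 0 + 0 + 0.8 + 0.75 + 0.75 + 0.4 + 0.3 = 3
R0 > 1, so the population is growing.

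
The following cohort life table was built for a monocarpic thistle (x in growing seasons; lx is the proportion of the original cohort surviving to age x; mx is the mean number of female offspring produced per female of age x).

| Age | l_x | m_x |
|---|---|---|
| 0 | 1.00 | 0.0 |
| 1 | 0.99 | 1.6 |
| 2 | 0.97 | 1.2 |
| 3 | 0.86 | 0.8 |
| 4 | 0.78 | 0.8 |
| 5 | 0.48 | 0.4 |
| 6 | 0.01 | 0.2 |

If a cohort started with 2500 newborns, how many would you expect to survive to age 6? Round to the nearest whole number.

25

Expected survivors = N0 · l_6 = 2500 × 0.01 = 25 → 25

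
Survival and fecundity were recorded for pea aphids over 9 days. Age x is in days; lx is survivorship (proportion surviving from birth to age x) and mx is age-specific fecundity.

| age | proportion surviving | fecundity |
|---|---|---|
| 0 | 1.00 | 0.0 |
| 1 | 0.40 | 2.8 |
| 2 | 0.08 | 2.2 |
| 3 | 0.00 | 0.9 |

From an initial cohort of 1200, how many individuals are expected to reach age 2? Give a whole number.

Expected survivors = N0 · l_2 = 1200 × 0.08 = 96 → 96

96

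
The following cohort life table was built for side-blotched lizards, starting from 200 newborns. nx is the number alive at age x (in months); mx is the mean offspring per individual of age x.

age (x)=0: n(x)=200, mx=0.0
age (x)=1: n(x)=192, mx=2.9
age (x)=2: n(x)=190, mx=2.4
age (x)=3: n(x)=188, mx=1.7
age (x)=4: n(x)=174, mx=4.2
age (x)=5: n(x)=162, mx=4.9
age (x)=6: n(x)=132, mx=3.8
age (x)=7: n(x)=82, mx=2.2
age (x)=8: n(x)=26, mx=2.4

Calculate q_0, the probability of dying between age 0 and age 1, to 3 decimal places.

0.040

lx = nx/n0 = nx/200: 1, 0.96, 0.95, 0.94, 0.87, 0.81, 0.66, 0.41, 0.13
q_0 = (l_0 − l_1) / l_0 = (1 − 0.96) / 1
     = 0.04 / 1 = 0.04 → 0.040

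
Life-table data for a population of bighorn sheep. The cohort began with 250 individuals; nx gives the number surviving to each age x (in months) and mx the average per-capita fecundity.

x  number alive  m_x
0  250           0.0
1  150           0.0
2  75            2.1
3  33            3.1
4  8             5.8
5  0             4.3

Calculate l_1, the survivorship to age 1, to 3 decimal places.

0.600

l_1 = n_1/n_0 = 150/250 = 0.6 → 0.600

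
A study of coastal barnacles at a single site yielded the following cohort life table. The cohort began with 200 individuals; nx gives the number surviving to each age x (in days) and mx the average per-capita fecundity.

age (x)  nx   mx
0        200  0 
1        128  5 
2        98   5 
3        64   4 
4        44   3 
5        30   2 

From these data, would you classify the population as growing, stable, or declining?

growing

lx = nx/n0 = nx/200: 1, 0.64, 0.49, 0.32, 0.22, 0.15
R0 = Σ lx·mx = 0 + 3.2 + 2.45 + 1.28 + 0.66 + 0.3 = 7.89
R0 > 1, so the population is growing.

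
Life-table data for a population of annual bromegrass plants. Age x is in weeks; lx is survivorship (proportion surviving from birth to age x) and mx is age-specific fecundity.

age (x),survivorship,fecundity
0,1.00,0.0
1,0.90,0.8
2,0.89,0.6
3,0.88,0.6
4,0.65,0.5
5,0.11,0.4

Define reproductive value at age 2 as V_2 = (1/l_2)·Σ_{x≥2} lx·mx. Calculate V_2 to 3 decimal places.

lx·mx for x ≥ 2: 0.534, 0.528, 0.325, 0.044 → sum = 1.431
V_2 = 1.431 / l_2 = 1.431 / 0.89 = 1.607865… → 1.608

1.608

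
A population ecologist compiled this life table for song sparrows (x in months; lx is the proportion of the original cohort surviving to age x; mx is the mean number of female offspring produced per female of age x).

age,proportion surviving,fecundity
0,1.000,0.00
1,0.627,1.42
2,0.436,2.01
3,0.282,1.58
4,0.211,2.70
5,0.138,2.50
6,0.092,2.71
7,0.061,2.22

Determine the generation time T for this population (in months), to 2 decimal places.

lx·mx: 0, 0.89034, 0.87636, 0.44556, 0.5697, 0.345, 0.24932, 0.13542 → R0 = 3.5117
x·lx·mx: 0, 0.89034, 1.75272, 1.33668, 2.2788, 1.725, 1.49592, 0.94794 → Σ = 10.4274
T = 10.4274 / 3.5117 = 2.969331… → 2.97

2.97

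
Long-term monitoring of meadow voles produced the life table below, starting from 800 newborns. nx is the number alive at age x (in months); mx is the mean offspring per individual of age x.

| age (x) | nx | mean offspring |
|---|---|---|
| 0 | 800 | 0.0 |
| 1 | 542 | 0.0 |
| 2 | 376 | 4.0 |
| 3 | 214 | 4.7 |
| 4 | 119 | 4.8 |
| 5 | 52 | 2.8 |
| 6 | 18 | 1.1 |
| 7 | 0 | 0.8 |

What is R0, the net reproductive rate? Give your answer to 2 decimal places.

lx = nx/n0 = nx/800: 1, 0.6775, 0.47, 0.2675, 0.14875, 0.065, 0.0225, 0
lx·mx by age: 0, 0, 1.88, 1.25725, 0.714, 0.182, 0.02475, 0
R0 = Σ lx·mx = 4.058 → 4.06

4.06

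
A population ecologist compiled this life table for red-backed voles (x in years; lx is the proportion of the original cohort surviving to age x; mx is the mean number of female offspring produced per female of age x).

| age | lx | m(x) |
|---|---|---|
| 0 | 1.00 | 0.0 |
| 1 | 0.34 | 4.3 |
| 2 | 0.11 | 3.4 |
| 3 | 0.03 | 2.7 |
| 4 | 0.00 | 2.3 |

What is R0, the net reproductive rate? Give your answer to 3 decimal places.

1.917

lx·mx by age: 0, 1.462, 0.374, 0.081, 0
R0 = Σ lx·mx = 1.917 → 1.917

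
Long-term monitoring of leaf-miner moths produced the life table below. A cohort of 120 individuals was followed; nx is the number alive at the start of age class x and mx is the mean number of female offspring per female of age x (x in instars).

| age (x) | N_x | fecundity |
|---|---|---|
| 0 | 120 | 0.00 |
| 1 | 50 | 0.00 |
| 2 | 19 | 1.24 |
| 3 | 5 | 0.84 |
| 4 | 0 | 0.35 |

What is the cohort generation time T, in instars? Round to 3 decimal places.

2.151

lx = nx/n0 = nx/120: 1, 0.41667…, 0.15833…, 0.04167…, 0
lx·mx: 0, 0, 0.196333…, 0.035…, 0 → R0 = 0.231333…
x·lx·mx: 0, 0, 0.392667…, 0.105…, 0 → Σ = 0.497667…
T = 0.497667… / 0.231333… = 2.151297… → 2.151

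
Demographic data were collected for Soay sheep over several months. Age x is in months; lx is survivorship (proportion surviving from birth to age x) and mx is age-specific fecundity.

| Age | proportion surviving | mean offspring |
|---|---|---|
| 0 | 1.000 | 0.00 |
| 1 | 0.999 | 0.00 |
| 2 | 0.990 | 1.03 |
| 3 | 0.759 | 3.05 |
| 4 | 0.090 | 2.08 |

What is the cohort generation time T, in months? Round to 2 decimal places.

lx·mx: 0, 0, 1.0197, 2.31495, 0.1872 → R0 = 3.52185
x·lx·mx: 0, 0, 2.0394, 6.94485, 0.7488 → Σ = 9.73305
T = 9.73305 / 3.52185 = 2.763619… → 2.76

2.76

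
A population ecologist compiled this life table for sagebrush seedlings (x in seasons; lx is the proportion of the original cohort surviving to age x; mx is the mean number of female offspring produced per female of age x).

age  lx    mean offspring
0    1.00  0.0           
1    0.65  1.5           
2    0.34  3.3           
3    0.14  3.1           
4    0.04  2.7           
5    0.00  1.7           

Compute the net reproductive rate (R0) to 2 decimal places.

2.64

lx·mx by age: 0, 0.975, 1.122, 0.434, 0.108, 0
R0 = Σ lx·mx = 2.639 → 2.64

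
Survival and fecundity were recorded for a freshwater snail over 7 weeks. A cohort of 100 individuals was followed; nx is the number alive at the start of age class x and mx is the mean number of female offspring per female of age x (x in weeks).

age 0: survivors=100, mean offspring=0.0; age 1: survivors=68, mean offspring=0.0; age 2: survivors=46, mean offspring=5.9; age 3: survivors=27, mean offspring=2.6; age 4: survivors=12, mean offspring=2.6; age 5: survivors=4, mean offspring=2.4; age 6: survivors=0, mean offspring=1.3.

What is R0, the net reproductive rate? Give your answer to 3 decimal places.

3.824

lx = nx/n0 = nx/100: 1, 0.68, 0.46, 0.27, 0.12, 0.04, 0
lx·mx by age: 0, 0, 2.714, 0.702, 0.312, 0.096, 0
R0 = Σ lx·mx = 3.824 → 3.824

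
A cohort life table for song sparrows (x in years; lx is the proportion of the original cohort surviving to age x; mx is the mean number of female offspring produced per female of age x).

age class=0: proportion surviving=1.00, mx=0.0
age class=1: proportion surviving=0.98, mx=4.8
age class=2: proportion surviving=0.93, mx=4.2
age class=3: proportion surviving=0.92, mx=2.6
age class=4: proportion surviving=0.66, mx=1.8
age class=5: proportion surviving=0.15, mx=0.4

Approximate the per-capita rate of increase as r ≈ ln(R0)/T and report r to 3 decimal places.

1.240

R0 = Σ lx·mx = 0 + 4.704 + 3.906 + 2.392 + 1.188 + 0.06 = 12.25
Σ x·lx·mx = 24.744; T = 24.744/12.25 = 2.01992…
r ≈ ln(R0)/T = ln(12.25)/2.01992… = 1.24041… → 1.240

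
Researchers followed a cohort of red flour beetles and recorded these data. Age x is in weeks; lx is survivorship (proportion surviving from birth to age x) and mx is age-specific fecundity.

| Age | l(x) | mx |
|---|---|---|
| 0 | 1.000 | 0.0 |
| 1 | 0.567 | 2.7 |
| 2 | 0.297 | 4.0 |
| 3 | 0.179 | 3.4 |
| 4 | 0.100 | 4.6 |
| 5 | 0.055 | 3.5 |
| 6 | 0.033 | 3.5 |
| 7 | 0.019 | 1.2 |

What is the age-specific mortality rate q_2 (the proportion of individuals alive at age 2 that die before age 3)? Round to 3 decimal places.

q_2 = (l_2 − l_3) / l_2 = (0.297 − 0.179) / 0.297
     = 0.118 / 0.297 = 0.397306… → 0.397

0.397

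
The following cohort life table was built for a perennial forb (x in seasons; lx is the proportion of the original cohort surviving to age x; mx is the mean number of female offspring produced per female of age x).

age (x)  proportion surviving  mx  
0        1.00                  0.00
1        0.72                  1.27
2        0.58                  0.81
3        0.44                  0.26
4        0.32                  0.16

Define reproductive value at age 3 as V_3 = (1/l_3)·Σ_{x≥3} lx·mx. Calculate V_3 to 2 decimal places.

lx·mx for x ≥ 3: 0.1144, 0.0512 → sum = 0.1656
V_3 = 0.1656 / l_3 = 0.1656 / 0.44 = 0.376364… → 0.38

0.38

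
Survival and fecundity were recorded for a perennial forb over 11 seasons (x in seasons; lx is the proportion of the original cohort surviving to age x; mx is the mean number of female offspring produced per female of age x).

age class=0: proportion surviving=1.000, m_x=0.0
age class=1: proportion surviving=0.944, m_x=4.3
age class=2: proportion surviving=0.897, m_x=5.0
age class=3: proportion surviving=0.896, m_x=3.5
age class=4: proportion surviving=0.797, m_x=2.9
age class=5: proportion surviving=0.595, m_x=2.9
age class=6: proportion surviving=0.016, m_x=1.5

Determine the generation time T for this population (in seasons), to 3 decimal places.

lx·mx: 0, 4.0592, 4.485, 3.136, 2.3113, 1.7255, 0.024 → R0 = 15.741
x·lx·mx: 0, 4.0592, 8.97, 9.408, 9.2452, 8.6275, 0.144 → Σ = 40.4539
T = 40.4539 / 15.741 = 2.56997… → 2.570

2.570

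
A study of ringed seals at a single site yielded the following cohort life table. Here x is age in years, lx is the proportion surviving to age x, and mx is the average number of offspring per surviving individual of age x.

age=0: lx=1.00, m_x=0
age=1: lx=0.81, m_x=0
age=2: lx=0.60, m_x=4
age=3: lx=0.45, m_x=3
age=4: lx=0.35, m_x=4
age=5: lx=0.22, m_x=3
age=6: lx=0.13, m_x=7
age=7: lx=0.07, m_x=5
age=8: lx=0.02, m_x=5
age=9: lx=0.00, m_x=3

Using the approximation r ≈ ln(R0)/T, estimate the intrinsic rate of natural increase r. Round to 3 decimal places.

R0 = Σ lx·mx = 0 + 0 + 2.4 + 1.35 + 1.4 + 0.66 + 0.91 + 0.35 + 0.1 + 0 = 7.17
Σ x·lx·mx = 26.46; T = 26.46/7.17 = 3.69038…
r ≈ ln(R0)/T = ln(7.17)/3.69038… = 0.5338… → 0.534

0.534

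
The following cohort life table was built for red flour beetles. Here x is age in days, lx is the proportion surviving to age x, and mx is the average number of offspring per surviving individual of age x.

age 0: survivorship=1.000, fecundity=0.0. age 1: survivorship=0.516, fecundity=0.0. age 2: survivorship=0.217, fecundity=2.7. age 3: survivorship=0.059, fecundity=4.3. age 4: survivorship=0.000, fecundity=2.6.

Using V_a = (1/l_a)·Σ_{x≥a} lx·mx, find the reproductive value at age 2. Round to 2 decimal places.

3.87

lx·mx for x ≥ 2: 0.5859, 0.2537, 0 → sum = 0.8396
V_2 = 0.8396 / l_2 = 0.8396 / 0.217 = 3.869124… → 3.87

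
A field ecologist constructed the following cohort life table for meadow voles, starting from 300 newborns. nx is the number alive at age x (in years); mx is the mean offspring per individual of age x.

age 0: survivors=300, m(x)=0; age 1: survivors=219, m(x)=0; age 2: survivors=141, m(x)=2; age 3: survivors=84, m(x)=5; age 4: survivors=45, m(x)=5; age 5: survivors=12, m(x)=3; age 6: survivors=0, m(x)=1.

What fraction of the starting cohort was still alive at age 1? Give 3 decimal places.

l_1 = n_1/n_0 = 219/300 = 0.73 → 0.730

0.730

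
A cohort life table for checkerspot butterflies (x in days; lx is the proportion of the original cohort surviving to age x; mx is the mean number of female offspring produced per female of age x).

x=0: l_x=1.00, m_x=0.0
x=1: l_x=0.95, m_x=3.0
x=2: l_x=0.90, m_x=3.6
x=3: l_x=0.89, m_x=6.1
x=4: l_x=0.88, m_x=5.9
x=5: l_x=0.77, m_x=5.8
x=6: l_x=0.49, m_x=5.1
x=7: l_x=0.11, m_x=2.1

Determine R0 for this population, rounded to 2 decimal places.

23.91

lx·mx by age: 0, 2.85, 3.24, 5.429, 5.192, 4.466, 2.499, 0.231
R0 = Σ lx·mx = 23.907 → 23.91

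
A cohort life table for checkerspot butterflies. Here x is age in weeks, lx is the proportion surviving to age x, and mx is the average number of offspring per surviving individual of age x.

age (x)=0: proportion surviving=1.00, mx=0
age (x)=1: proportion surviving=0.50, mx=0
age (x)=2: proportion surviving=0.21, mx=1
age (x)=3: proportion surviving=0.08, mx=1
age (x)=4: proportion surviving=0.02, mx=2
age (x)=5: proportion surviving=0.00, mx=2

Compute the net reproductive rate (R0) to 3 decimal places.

lx·mx by age: 0, 0, 0.21, 0.08, 0.04, 0
R0 = Σ lx·mx = 0.33 → 0.330

0.330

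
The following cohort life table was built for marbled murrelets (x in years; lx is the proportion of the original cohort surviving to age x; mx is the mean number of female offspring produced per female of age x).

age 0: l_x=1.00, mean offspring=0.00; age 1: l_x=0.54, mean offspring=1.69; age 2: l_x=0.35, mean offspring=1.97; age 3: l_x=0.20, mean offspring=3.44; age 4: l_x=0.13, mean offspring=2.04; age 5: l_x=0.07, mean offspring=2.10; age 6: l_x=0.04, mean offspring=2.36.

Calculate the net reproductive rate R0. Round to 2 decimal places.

lx·mx by age: 0, 0.9126, 0.6895, 0.688, 0.2652, 0.147, 0.0944
R0 = Σ lx·mx = 2.7967 → 2.80

2.80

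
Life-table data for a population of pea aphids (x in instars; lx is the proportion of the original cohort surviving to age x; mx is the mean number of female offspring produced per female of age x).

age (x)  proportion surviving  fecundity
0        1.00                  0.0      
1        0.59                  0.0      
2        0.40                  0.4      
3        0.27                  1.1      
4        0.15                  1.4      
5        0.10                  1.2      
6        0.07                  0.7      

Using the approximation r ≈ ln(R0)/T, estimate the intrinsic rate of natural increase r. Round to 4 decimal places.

R0 = Σ lx·mx = 0 + 0 + 0.16 + 0.297 + 0.21 + 0.12 + 0.049 = 0.836
Σ x·lx·mx = 2.945; T = 2.945/0.836 = 3.52273…
r ≈ ln(R0)/T = ln(0.836)/3.52273… = -0.050849… → -0.0508

-0.0508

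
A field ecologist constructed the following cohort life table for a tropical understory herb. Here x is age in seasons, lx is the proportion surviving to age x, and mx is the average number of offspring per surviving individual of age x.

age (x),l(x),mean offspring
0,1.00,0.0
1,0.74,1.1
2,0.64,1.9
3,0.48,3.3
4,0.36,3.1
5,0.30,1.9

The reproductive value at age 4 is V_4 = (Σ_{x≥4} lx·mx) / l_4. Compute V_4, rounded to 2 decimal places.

4.68

lx·mx for x ≥ 4: 1.116, 0.57 → sum = 1.686
V_4 = 1.686 / l_4 = 1.686 / 0.36 = 4.683333… → 4.68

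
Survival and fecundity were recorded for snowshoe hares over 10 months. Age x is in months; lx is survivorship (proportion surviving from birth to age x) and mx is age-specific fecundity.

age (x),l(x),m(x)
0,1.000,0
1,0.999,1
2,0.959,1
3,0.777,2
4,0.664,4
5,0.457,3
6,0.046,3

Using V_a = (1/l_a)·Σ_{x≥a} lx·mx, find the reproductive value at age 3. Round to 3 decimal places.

lx·mx for x ≥ 3: 1.554, 2.656, 1.371, 0.138 → sum = 5.719
V_3 = 5.719 / l_3 = 5.719 / 0.777 = 7.36036… → 7.360

7.360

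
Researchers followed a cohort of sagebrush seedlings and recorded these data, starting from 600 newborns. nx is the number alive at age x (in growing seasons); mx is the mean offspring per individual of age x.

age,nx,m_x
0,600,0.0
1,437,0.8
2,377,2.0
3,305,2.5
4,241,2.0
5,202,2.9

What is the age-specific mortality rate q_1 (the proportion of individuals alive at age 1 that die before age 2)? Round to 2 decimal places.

lx = nx/n0 = nx/600: 1, 0.72833…, 0.62833…, 0.50833…, 0.40167…, 0.33667…
q_1 = (l_1 − l_2) / l_1 = (0.728333… − 0.628333…) / 0.728333…
     = 0.1… / 0.728333… = 0.1373… → 0.14

0.14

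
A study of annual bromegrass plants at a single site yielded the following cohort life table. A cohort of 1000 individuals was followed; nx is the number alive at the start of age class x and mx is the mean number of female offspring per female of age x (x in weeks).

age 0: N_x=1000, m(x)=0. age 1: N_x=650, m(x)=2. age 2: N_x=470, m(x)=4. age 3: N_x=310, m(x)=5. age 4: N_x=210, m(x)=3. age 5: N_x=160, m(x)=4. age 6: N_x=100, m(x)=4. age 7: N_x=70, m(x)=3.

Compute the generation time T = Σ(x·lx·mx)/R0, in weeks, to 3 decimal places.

2.920

lx = nx/n0 = nx/1000: 1, 0.65, 0.47, 0.31, 0.21, 0.16, 0.1, 0.07
lx·mx: 0, 1.3, 1.88, 1.55, 0.63, 0.64, 0.4, 0.21 → R0 = 6.61
x·lx·mx: 0, 1.3, 3.76, 4.65, 2.52, 3.2, 2.4, 1.47 → Σ = 19.3
T = 19.3 / 6.61 = 2.919818… → 2.920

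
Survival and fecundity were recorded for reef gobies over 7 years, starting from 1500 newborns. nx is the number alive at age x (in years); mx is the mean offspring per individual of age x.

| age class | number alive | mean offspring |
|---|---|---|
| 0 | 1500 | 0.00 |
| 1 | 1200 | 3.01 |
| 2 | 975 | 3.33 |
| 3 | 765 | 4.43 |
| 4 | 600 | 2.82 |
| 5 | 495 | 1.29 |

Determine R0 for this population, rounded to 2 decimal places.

lx = nx/n0 = nx/1500: 1, 0.8, 0.65, 0.51, 0.4, 0.33
lx·mx by age: 0, 2.408, 2.1645, 2.2593, 1.128, 0.4257
R0 = Σ lx·mx = 8.3855 → 8.39

8.39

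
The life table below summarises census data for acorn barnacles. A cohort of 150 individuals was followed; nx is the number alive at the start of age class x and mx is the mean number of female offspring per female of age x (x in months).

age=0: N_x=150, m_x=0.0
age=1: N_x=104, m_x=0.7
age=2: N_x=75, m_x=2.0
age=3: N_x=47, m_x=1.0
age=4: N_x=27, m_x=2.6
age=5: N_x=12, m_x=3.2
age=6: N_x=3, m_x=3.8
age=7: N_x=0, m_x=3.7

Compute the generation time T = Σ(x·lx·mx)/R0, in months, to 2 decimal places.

2.71

lx = nx/n0 = nx/150: 1, 0.69333…, 0.5, 0.31333…, 0.18, 0.08, 0.02, 0
lx·mx: 0, 0.485333…, 1, 0.313333…, 0.468, 0.256, 0.076, 0 → R0 = 2.598667…
x·lx·mx: 0, 0.485333…, 2, 0.94…, 1.872, 1.28, 0.456, 0 → Σ = 7.033333…
T = 7.033333… / 2.598667… = 2.706516… → 2.71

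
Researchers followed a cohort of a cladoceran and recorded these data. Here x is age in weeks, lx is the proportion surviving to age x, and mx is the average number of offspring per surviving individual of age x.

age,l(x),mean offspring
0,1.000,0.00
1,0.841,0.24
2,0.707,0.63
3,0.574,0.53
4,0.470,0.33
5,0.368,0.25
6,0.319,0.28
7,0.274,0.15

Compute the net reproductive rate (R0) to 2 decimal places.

lx·mx by age: 0, 0.20184, 0.44541, 0.30422, 0.1551, 0.092, 0.08932, 0.0411
R0 = Σ lx·mx = 1.32899 → 1.33

1.33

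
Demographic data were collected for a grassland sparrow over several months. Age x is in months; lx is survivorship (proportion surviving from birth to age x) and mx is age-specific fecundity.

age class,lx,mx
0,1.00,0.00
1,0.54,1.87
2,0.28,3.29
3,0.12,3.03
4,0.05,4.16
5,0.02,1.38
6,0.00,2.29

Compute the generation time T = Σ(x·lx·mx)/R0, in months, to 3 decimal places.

lx·mx: 0, 1.0098, 0.9212, 0.3636, 0.208, 0.0276, 0 → R0 = 2.5302
x·lx·mx: 0, 1.0098, 1.8424, 1.0908, 0.832, 0.138, 0 → Σ = 4.913
T = 4.913 / 2.5302 = 1.941744… → 1.942

1.942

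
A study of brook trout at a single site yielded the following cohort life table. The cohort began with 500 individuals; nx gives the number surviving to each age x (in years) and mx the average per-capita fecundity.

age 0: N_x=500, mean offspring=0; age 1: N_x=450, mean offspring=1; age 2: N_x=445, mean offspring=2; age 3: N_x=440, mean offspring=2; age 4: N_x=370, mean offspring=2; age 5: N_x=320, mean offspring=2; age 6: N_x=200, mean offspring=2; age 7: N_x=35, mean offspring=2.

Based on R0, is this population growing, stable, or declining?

lx = nx/n0 = nx/500: 1, 0.9, 0.89, 0.88, 0.74, 0.64, 0.4, 0.07
R0 = Σ lx·mx = 0 + 0.9 + 1.78 + 1.76 + 1.48 + 1.28 + 0.8 + 0.14 = 8.14
R0 > 1, so the population is growing.

growing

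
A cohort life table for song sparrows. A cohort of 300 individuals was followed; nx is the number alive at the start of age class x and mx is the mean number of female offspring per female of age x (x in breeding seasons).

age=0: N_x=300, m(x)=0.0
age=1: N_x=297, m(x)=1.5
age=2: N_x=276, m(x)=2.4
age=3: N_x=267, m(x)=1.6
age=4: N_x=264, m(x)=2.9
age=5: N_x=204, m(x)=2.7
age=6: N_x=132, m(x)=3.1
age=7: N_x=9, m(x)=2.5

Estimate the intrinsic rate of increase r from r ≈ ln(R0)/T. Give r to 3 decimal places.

lx = nx/n0 = nx/300: 1, 0.99, 0.92, 0.89, 0.88, 0.68, 0.44, 0.03
R0 = Σ lx·mx = 0 + 1.485 + 2.208 + 1.424 + 2.552 + 1.836 + 1.364 + 0.075 = 10.944
Σ x·lx·mx = 38.27; T = 38.27/10.944 = 3.49689…
r ≈ ln(R0)/T = ln(10.944)/3.49689… = 0.68426… → 0.684

0.684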